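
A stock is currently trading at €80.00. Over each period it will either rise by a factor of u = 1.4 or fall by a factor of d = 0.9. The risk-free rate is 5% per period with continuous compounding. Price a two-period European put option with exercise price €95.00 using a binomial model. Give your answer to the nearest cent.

Risk-neutral probability p = (e^0.05 − 0.9)/(1.4 − 0.9) = 0.1513/0.5000 = 0.3025
Terminal stock prices: S_uu = 156.8, S_ud = 100.8, S_dd = 64.8
Terminal payoffs (K − S): max(-61.8, 0) = 0, max(-5.8, 0) = 0, max(30.2, 0) = 30.2
Node u (S = 112): V_u = e^(−0.05)·[0.3025·0.0000 + 0.6975·0.0000] = 0.0000
Node d (S = 72): V_d = e^(−0.05)·[0.3025·0.0000 + 0.6975·30.2000] = 20.0360
Node 0 (S = 80): V_0 = e^(−0.05)·[0.3025·0.0000 + 0.6975·20.0360] = 13.2927

€13.29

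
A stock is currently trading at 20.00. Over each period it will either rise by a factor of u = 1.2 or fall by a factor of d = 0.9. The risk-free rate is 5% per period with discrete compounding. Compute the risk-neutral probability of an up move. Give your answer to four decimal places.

Risk-neutral probability p = (1 + 0.05 − 0.9)/(1.2 − 0.9) = 0.1500/0.3000 = 0.5000

p = 0.5000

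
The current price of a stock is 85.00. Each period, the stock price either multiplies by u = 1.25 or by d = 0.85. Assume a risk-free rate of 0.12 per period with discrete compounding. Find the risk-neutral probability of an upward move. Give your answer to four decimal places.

Risk-neutral probability p = (1 + 0.12 − 0.85)/(1.25 − 0.85) = 0.2700/0.4000 = 0.6750

p = 0.6750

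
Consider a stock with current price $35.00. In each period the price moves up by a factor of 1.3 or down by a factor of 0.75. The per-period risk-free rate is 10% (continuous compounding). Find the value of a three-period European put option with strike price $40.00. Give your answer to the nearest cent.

Risk-neutral probability p = (e^0.1 − 0.75)/(1.3 − 0.75) = 0.3552/0.5500 = 0.6458
Terminal stock prices: S_uuu = 76.89, S_uud = 44.36, S_udd = 25.59, S_ddd = 14.77
Terminal payoffs (K − S): max(-36.89, 0) = 0, max(-4.363, 0) = 0, max(14.41, 0) = 14.41, max(25.23, 0) = 25.23
Node uu (S = 59.15): V_uu = e^(−0.1)·[0.6458·0.0000 + 0.3542·0.0000] = 0.0000
Node ud (S = 34.12): V_ud = e^(−0.1)·[0.6458·0.0000 + 0.3542·14.4062] = 4.6176
Node dd (S = 19.69): V_dd = e^(−0.1)·[0.6458·14.4062 + 0.3542·25.2344] = 16.5060
Node u (S = 45.5): V_u = e^(−0.1)·[0.6458·0.0000 + 0.3542·4.6176] = 1.4800
Node d (S = 26.25): V_d = e^(−0.1)·[0.6458·4.6176 + 0.3542·16.5060] = 7.9887
Node 0 (S = 35): V_0 = e^(−0.1)·[0.6458·1.4800 + 0.3542·7.9887] = 3.4254

$3.43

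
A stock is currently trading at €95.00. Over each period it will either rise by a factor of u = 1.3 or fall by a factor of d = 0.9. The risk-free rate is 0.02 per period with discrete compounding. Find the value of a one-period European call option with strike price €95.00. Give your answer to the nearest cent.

Risk-neutral probability p = (1 + 0.02 − 0.9)/(1.3 − 0.9) = 0.1200/0.4000 = 0.3000
Terminal stock prices: S_u = 123.5, S_d = 85.5
Terminal payoffs (S − K): max(28.5, 0) = 28.5, max(-9.5, 0) = 0
Node 0 (S = 95): V_0 = 1/1.02·[0.3000·28.5000 + 0.7000·0.0000] = 8.3824

€8.38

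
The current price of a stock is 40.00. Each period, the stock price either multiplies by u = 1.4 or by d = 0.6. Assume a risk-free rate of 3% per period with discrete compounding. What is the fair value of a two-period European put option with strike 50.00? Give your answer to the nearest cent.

Risk-neutral probability p = (1 + 0.03 − 0.6)/(1.4 − 0.6) = 0.4300/0.8000 = 0.5375
Terminal stock prices: S_uu = 78.4, S_ud = 33.6, S_dd = 14.4
Terminal payoffs (K − S): max(-28.4, 0) = 0, max(16.4, 0) = 16.4, max(35.6, 0) = 35.6
Node u (S = 56): V_u = 1/1.03·[0.5375·0.0000 + 0.4625·16.4000] = 7.3641
Node d (S = 24): V_d = 1/1.03·[0.5375·16.4000 + 0.4625·35.6000] = 24.5437
Node 0 (S = 40): V_0 = 1/1.03·[0.5375·7.3641 + 0.4625·24.5437] = 14.8637

14.86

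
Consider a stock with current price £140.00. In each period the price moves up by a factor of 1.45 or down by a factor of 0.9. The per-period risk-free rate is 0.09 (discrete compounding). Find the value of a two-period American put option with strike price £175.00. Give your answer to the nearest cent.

Risk-neutral probability p = (1 + 0.09 − 0.9)/(1.45 − 0.9) = 0.1900/0.5500 = 0.3455
Terminal stock prices: S_uu = 294.4, S_ud = 182.7, S_dd = 113.4
Terminal payoffs (K − S): max(-119.4, 0) = 0, max(-7.7, 0) = 0, max(61.6, 0) = 61.6
Node u (S = 203): continuation = 1/1.09·[0.3455·0.0000 + 0.6545·0.0000] = 0.0000; exercise value = 0.0000 ≤ continuation, so V_u = 0.0000
Node d (S = 126): continuation = 1/1.09·[0.3455·0.0000 + 0.6545·61.6000] = 36.9908; exercise value = 49.0000 > continuation, so V_d = 49.0000 (exercise)
Node 0 (S = 140): continuation = 1/1.09·[0.3455·0.0000 + 0.6545·49.0000] = 29.4245; exercise value = 35.0000 > continuation, so V_0 = 35.0000 (exercise)

£35.00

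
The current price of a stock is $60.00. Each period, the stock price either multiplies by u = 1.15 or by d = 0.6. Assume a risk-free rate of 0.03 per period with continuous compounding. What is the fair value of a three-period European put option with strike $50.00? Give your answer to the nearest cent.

Risk-neutral probability p = (e^0.03 − 0.6)/(1.15 − 0.6) = 0.4305/0.5500 = 0.7826
Terminal stock prices: S_uuu = 91.25, S_uud = 47.61, S_udd = 24.84, S_ddd = 12.96
Terminal payoffs (K − S): max(-41.25, 0) = 0, max(2.39, 0) = 2.39, max(25.16, 0) = 25.16, max(37.04, 0) = 37.04
Node uu (S = 79.35): V_uu = e^(−0.03)·[0.7826·0.0000 + 0.2174·2.3900] = 0.5041
Node ud (S = 41.4): V_ud = e^(−0.03)·[0.7826·2.3900 + 0.2174·25.1600] = 7.1223
Node dd (S = 21.6): V_dd = e^(−0.03)·[0.7826·25.1600 + 0.2174·37.0400] = 26.9223
Node u (S = 69): V_u = e^(−0.03)·[0.7826·0.5041 + 0.2174·7.1223] = 1.8852
Node d (S = 36): V_d = e^(−0.03)·[0.7826·7.1223 + 0.2174·26.9223] = 11.0882
Node 0 (S = 60): V_0 = e^(−0.03)·[0.7826·1.8852 + 0.2174·11.0882] = 3.7707

$3.77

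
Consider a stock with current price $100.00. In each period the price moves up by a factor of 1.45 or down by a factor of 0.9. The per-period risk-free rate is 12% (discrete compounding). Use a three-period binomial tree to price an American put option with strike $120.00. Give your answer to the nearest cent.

$20.00

Risk-neutral probability p = (1 + 0.12 − 0.9)/(1.45 − 0.9) = 0.2200/0.5500 = 0.4000
Terminal stock prices: S_uuu = 304.9, S_uud = 189.2, S_udd = 117.5, S_ddd = 72.9
Terminal payoffs (K − S): max(-184.9, 0) = 0, max(-69.22, 0) = 0, max(2.55, 0) = 2.55, max(47.1, 0) = 47.1
Node uu (S = 210.2): continuation = 1/1.12·[0.4000·0.0000 + 0.6000·0.0000] = 0.0000; exercise value = 0.0000 ≤ continuation, so V_uu = 0.0000
Node ud (S = 130.5): continuation = 1/1.12·[0.4000·0.0000 + 0.6000·2.5500] = 1.3661; exercise value = 0.0000 ≤ continuation, so V_ud = 1.3661
Node dd (S = 81): continuation = 1/1.12·[0.4000·2.5500 + 0.6000·47.1000] = 26.1429; exercise value = 39.0000 > continuation, so V_dd = 39.0000 (exercise)
Node u (S = 145): continuation = 1/1.12·[0.4000·0.0000 + 0.6000·1.3661] = 0.7318; exercise value = 0.0000 ≤ continuation, so V_u = 0.7318
Node d (S = 90): continuation = 1/1.12·[0.4000·1.3661 + 0.6000·39.0000] = 21.3807; exercise value = 30.0000 > continuation, so V_d = 30.0000 (exercise)
Node 0 (S = 100): continuation = 1/1.12·[0.4000·0.7318 + 0.6000·30.0000] = 16.3328; exercise value = 20.0000 > continuation, so V_0 = 20.0000 (exercise)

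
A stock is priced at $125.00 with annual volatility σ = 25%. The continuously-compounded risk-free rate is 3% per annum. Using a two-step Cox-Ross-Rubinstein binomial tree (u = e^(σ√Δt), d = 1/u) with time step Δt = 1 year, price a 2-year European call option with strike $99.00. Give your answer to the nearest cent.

CRR parameters: u = e^(σ√Δt) = e^(0.25·√1) = 1.2840, d = 1/u = 0.7788
Per-period rate: rΔt = 0.03·1 = 0.03, so R = e^0.03 = 1.0305
Risk-neutral probability p = (e^0.03 − 0.7788)/(1.2840 − 0.7788) = 0.2517/0.5052 = 0.4981
Terminal stock prices: S_uu = 206.1, S_ud = 125, S_dd = 75.82
Terminal payoffs (S − K): max(107.1, 0) = 107.1, max(26, 0) = 26, max(-23.18, 0) = 0
Node u (S = 160.5): V_u = e^(−0.03)·[0.4981·107.0902 + 0.5019·26.0000] = 64.4291
Node d (S = 97.35): V_d = e^(−0.03)·[0.4981·26.0000 + 0.5019·0.0000] = 12.5679
Node 0 (S = 125): V_0 = e^(−0.03)·[0.4981·64.4291 + 0.5019·12.5679] = 37.2652

$37.27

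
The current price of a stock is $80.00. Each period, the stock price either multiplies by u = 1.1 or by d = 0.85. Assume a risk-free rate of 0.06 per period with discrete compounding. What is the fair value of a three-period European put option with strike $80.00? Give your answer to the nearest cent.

Risk-neutral probability p = (1 + 0.06 − 0.85)/(1.1 − 0.85) = 0.2100/0.2500 = 0.8400
Terminal stock prices: S_uuu = 106.5, S_uud = 82.28, S_udd = 63.58, S_ddd = 49.13
Terminal payoffs (K − S): max(-26.48, 0) = 0, max(-2.28, 0) = 0, max(16.42, 0) = 16.42, max(30.87, 0) = 30.87
Node uu (S = 96.8): V_uu = 1/1.06·[0.8400·0.0000 + 0.1600·0.0000] = 0.0000
Node ud (S = 74.8): V_ud = 1/1.06·[0.8400·0.0000 + 0.1600·16.4200] = 2.4785
Node dd (S = 57.8): V_dd = 1/1.06·[0.8400·16.4200 + 0.1600·30.8700] = 17.6717
Node u (S = 88): V_u = 1/1.06·[0.8400·0.0000 + 0.1600·2.4785] = 0.3741
Node d (S = 68): V_d = 1/1.06·[0.8400·2.4785 + 0.1600·17.6717] = 4.6315
Node 0 (S = 80): V_0 = 1/1.06·[0.8400·0.3741 + 0.1600·4.6315] = 0.9956

$1.00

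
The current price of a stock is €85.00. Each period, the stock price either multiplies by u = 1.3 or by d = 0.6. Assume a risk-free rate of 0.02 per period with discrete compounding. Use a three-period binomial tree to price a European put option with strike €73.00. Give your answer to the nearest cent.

€12.31

Risk-neutral probability p = (1 + 0.02 − 0.6)/(1.3 − 0.6) = 0.4200/0.7000 = 0.6000
Terminal stock prices: S_uuu = 186.7, S_uud = 86.19, S_udd = 39.78, S_ddd = 18.36
Terminal payoffs (K − S): max(-113.7, 0) = 0, max(-13.19, 0) = 0, max(33.22, 0) = 33.22, max(54.64, 0) = 54.64
Node uu (S = 143.7): V_uu = 1/1.02·[0.6000·0.0000 + 0.4000·0.0000] = 0.0000
Node ud (S = 66.3): V_ud = 1/1.02·[0.6000·0.0000 + 0.4000·33.2200] = 13.0275
Node dd (S = 30.6): V_dd = 1/1.02·[0.6000·33.2200 + 0.4000·54.6400] = 40.9686
Node u (S = 110.5): V_u = 1/1.02·[0.6000·0.0000 + 0.4000·13.0275] = 5.1088
Node d (S = 51): V_d = 1/1.02·[0.6000·13.0275 + 0.4000·40.9686] = 23.7293
Node 0 (S = 85): V_0 = 1/1.02·[0.6000·5.1088 + 0.4000·23.7293] = 12.3108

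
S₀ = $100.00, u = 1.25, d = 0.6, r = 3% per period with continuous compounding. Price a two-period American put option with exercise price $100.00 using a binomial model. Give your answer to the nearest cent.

$18.38

Risk-neutral probability p = (e^0.03 − 0.6)/(1.25 − 0.6) = 0.4305/0.6500 = 0.6622
Terminal stock prices: S_uu = 156.2, S_ud = 75, S_dd = 36
Terminal payoffs (K − S): max(-56.25, 0) = 0, max(25, 0) = 25, max(64, 0) = 64
Node u (S = 125): continuation = e^(−0.03)·[0.6622·0.0000 + 0.3378·25.0000] = 8.1945; exercise value = 0.0000 ≤ continuation, so V_u = 8.1945
Node d (S = 60): continuation = e^(−0.03)·[0.6622·25.0000 + 0.3378·64.0000] = 37.0446; exercise value = 40.0000 > continuation, so V_d = 40.0000 (exercise)
Node 0 (S = 100): continuation = e^(−0.03)·[0.6622·8.1945 + 0.3378·40.0000] = 18.3775; exercise value = 0.0000 ≤ continuation, so V_0 = 18.3775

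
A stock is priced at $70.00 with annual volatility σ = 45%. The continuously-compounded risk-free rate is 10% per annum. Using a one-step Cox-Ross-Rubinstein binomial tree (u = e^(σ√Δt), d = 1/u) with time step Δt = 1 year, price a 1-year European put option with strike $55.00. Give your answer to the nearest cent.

$4.67

CRR parameters: u = e^(σ√Δt) = e^(0.45·√1) = 1.5683, d = 1/u = 0.6376
Per-period rate: rΔt = 0.1·1 = 0.1, so R = e^0.1 = 1.1052
Risk-neutral probability p = (e^0.1 − 0.6376)/(1.5683 − 0.6376) = 0.4675/0.9307 = 0.5024
Terminal stock prices: S_u = 109.8, S_d = 44.63
Terminal payoffs (K − S): max(-54.78, 0) = 0, max(10.37, 0) = 10.37
Node 0 (S = 70): V_0 = e^(−0.1)·[0.5024·0.0000 + 0.4976·10.3660] = 4.6676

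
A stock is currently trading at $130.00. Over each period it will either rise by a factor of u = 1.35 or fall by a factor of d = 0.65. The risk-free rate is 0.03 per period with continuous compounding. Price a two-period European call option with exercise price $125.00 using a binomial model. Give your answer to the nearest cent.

$31.14

Risk-neutral probability p = (e^0.03 − 0.65)/(1.35 − 0.65) = 0.3805/0.7000 = 0.5435
Terminal stock prices: S_uu = 236.9, S_ud = 114.1, S_dd = 54.93
Terminal payoffs (S − K): max(111.9, 0) = 111.9, max(-10.92, 0) = 0, max(-70.07, 0) = 0
Node u (S = 175.5): V_u = e^(−0.03)·[0.5435·111.9250 + 0.4565·0.0000] = 59.0341
Node d (S = 84.5): V_d = e^(−0.03)·[0.5435·0.0000 + 0.4565·0.0000] = 0.0000
Node 0 (S = 130): V_0 = e^(−0.03)·[0.5435·59.0341 + 0.4565·0.0000] = 31.1372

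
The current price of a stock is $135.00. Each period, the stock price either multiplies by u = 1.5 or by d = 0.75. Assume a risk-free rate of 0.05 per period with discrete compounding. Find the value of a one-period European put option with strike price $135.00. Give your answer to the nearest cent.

$19.29

Risk-neutral probability p = (1 + 0.05 − 0.75)/(1.5 − 0.75) = 0.3000/0.7500 = 0.4000
Terminal stock prices: S_u = 202.5, S_d = 101.2
Terminal payoffs (K − S): max(-67.5, 0) = 0, max(33.75, 0) = 33.75
Node 0 (S = 135): V_0 = 1/1.05·[0.4000·0.0000 + 0.6000·33.7500] = 19.2857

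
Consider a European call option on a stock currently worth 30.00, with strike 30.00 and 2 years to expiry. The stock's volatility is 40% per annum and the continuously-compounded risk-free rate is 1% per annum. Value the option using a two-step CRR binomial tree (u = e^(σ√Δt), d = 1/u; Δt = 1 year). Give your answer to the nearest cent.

6.16

CRR parameters: u = e^(σ√Δt) = e^(0.4·√1) = 1.4918, d = 1/u = 0.6703
Per-period rate: rΔt = 0.01·1 = 0.01, so R = e^0.01 = 1.0101
Risk-neutral probability p = (e^0.01 − 0.6703)/(1.4918 − 0.6703) = 0.3397/0.8215 = 0.4135
Terminal stock prices: S_uu = 66.77, S_ud = 30, S_dd = 13.48
Terminal payoffs (S − K): max(36.77, 0) = 36.77, max(0, 0) = 0, max(-16.52, 0) = 0
Node u (S = 44.75): V_u = e^(−0.01)·[0.4135·36.7662 + 0.5865·0.0000] = 15.0532
Node d (S = 20.11): V_d = e^(−0.01)·[0.4135·0.0000 + 0.5865·0.0000] = 0.0000
Node 0 (S = 30): V_0 = e^(−0.01)·[0.4135·15.0532 + 0.5865·0.0000] = 6.1633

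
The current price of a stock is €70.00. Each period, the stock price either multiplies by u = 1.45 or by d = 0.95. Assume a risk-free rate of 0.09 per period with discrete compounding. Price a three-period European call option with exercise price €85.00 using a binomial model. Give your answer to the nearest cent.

Risk-neutral probability p = (1 + 0.09 − 0.95)/(1.45 − 0.95) = 0.1400/0.5000 = 0.2800
Terminal stock prices: S_uuu = 213.4, S_uud = 139.8, S_udd = 91.6, S_ddd = 60.02
Terminal payoffs (S − K): max(128.4, 0) = 128.4, max(54.82, 0) = 54.82, max(6.604, 0) = 6.604, max(-24.98, 0) = 0
Node uu (S = 147.2): V_uu = 1/1.09·[0.2800·128.4038 + 0.7200·54.8162] = 69.1933
Node ud (S = 96.42): V_ud = 1/1.09·[0.2800·54.8162 + 0.7200·6.6037] = 18.4433
Node dd (S = 63.17): V_dd = 1/1.09·[0.2800·6.6037 + 0.7200·0.0000] = 1.6964
Node u (S = 101.5): V_u = 1/1.09·[0.2800·69.1933 + 0.7200·18.4433] = 29.9572
Node d (S = 66.5): V_d = 1/1.09·[0.2800·18.4433 + 0.7200·1.6964] = 5.8583
Node 0 (S = 70): V_0 = 1/1.09·[0.2800·29.9572 + 0.7200·5.8583] = 11.5651

€11.57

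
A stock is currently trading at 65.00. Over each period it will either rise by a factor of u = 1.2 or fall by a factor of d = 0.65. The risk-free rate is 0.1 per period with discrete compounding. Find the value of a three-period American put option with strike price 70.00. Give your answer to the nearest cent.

7.80

Risk-neutral probability p = (1 + 0.1 − 0.65)/(1.2 − 0.65) = 0.4500/0.5500 = 0.8182
Terminal stock prices: S_uuu = 112.3, S_uud = 60.84, S_udd = 32.96, S_ddd = 17.85
Terminal payoffs (K − S): max(-42.32, 0) = 0, max(9.16, 0) = 9.16, max(37.04, 0) = 37.04, max(52.15, 0) = 52.15
Node uu (S = 93.6): continuation = 1/1.1·[0.8182·0.0000 + 0.1818·9.1600] = 1.5140; exercise value = 0.0000 ≤ continuation, so V_uu = 1.5140
Node ud (S = 50.7): continuation = 1/1.1·[0.8182·9.1600 + 0.1818·37.0450] = 12.9364; exercise value = 19.3000 > continuation, so V_ud = 19.3000 (exercise)
Node dd (S = 27.46): continuation = 1/1.1·[0.8182·37.0450 + 0.1818·52.1494] = 36.1739; exercise value = 42.5375 > continuation, so V_dd = 42.5375 (exercise)
Node u (S = 78): continuation = 1/1.1·[0.8182·1.5140 + 0.1818·19.3000] = 4.3162; exercise value = 0.0000 ≤ continuation, so V_u = 4.3162
Node d (S = 42.25): continuation = 1/1.1·[0.8182·19.3000 + 0.1818·42.5375] = 21.3864; exercise value = 27.7500 > continuation, so V_d = 27.7500 (exercise)
Node 0 (S = 65): continuation = 1/1.1·[0.8182·4.3162 + 0.1818·27.7500] = 7.7972; exercise value = 5.0000 ≤ continuation, so V_0 = 7.7972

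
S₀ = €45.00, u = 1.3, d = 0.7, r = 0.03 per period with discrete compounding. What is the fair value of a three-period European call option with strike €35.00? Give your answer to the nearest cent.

€16.54

Risk-neutral probability p = (1 + 0.03 − 0.7)/(1.3 − 0.7) = 0.3300/0.6000 = 0.5500
Terminal stock prices: S_uuu = 98.87, S_uud = 53.24, S_udd = 28.66, S_ddd = 15.43
Terminal payoffs (S − K): max(63.87, 0) = 63.87, max(18.24, 0) = 18.24, max(-6.335, 0) = 0, max(-19.57, 0) = 0
Node uu (S = 76.05): V_uu = 1/1.03·[0.5500·63.8650 + 0.4500·18.2350] = 42.0694
Node ud (S = 40.95): V_ud = 1/1.03·[0.5500·18.2350 + 0.4500·0.0000] = 9.7371
Node dd (S = 22.05): V_dd = 1/1.03·[0.5500·0.0000 + 0.4500·0.0000] = 0.0000
Node u (S = 58.5): V_u = 1/1.03·[0.5500·42.0694 + 0.4500·9.7371] = 26.7183
Node d (S = 31.5): V_d = 1/1.03·[0.5500·9.7371 + 0.4500·0.0000] = 5.1994
Node 0 (S = 45): V_0 = 1/1.03·[0.5500·26.7183 + 0.4500·5.1994] = 16.5387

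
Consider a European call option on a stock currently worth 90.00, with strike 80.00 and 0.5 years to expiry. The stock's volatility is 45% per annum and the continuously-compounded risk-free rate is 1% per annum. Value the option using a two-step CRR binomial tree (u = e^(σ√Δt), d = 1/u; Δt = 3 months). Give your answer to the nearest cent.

17.22

CRR parameters: u = e^(σ√Δt) = e^(0.45·√0.25) = 1.2523, d = 1/u = 0.7985
Per-period rate: rΔt = 0.01·0.25 = 0.0025, so R = e^0.0025 = 1.0025
Risk-neutral probability p = (e^0.0025 − 0.7985)/(1.2523 − 0.7985) = 0.2040/0.4538 = 0.4495
Terminal stock prices: S_uu = 141.1, S_ud = 90, S_dd = 57.39
Terminal payoffs (S − K): max(61.15, 0) = 61.15, max(10, 0) = 10, max(-22.61, 0) = 0
Node u (S = 112.7): V_u = e^(−0.0025)·[0.4495·61.1481 + 0.5505·10.0000] = 32.9088
Node d (S = 71.87): V_d = e^(−0.0025)·[0.4495·10.0000 + 0.5505·0.0000] = 4.4838
Node 0 (S = 90): V_0 = e^(−0.0025)·[0.4495·32.9088 + 0.5505·4.4838] = 17.2178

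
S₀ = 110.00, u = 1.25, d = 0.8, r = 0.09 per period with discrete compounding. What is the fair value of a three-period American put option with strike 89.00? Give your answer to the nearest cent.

2.10

Risk-neutral probability p = (1 + 0.09 − 0.8)/(1.25 − 0.8) = 0.2900/0.4500 = 0.6444
Terminal stock prices: S_uuu = 214.8, S_uud = 137.5, S_udd = 88, S_ddd = 56.32
Terminal payoffs (K − S): max(-125.8, 0) = 0, max(-48.5, 0) = 0, max(1, 0) = 1, max(32.68, 0) = 32.68
Node uu (S = 171.9): continuation = 1/1.09·[0.6444·0.0000 + 0.3556·0.0000] = 0.0000; exercise value = 0.0000 ≤ continuation, so V_uu = 0.0000
Node ud (S = 110): continuation = 1/1.09·[0.6444·0.0000 + 0.3556·1.0000] = 0.3262; exercise value = 0.0000 ≤ continuation, so V_ud = 0.3262
Node dd (S = 70.4): continuation = 1/1.09·[0.6444·1.0000 + 0.3556·32.6800] = 11.2514; exercise value = 18.6000 > continuation, so V_dd = 18.6000 (exercise)
Node u (S = 137.5): continuation = 1/1.09·[0.6444·0.0000 + 0.3556·0.3262] = 0.1064; exercise value = 0.0000 ≤ continuation, so V_u = 0.1064
Node d (S = 88): continuation = 1/1.09·[0.6444·0.3262 + 0.3556·18.6000] = 6.2601; exercise value = 1.0000 ≤ continuation, so V_d = 6.2601
Node 0 (S = 110): continuation = 1/1.09·[0.6444·0.1064 + 0.3556·6.2601] = 2.1050; exercise value = 0.0000 ≤ continuation, so V_0 = 2.1050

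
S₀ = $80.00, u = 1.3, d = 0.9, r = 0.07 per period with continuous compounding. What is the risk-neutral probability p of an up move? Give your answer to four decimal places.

p = 0.4313

Risk-neutral probability p = (e^0.07 − 0.9)/(1.3 − 0.9) = 0.1725/0.4000 = 0.4313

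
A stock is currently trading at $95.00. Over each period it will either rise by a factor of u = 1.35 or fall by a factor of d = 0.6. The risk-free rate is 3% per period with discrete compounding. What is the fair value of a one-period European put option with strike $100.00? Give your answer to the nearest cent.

Risk-neutral probability p = (1 + 0.03 − 0.6)/(1.35 − 0.6) = 0.4300/0.7500 = 0.5733
Terminal stock prices: S_u = 128.2, S_d = 57
Terminal payoffs (K − S): max(-28.25, 0) = 0, max(43, 0) = 43
Node 0 (S = 95): V_0 = 1/1.03·[0.5733·0.0000 + 0.4267·43.0000] = 17.8123

$17.81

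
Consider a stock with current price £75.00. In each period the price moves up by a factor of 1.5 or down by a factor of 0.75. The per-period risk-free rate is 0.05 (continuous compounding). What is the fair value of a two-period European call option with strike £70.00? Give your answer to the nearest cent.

Risk-neutral probability p = (e^0.05 − 0.75)/(1.5 − 0.75) = 0.3013/0.7500 = 0.4017
Terminal stock prices: S_uu = 168.8, S_ud = 84.38, S_dd = 42.19
Terminal payoffs (S − K): max(98.75, 0) = 98.75, max(14.38, 0) = 14.38, max(-27.81, 0) = 0
Node u (S = 112.5): V_u = e^(−0.05)·[0.4017·98.7500 + 0.5983·14.3750] = 45.9139
Node d (S = 56.25): V_d = e^(−0.05)·[0.4017·14.3750 + 0.5983·0.0000] = 5.4927
Node 0 (S = 75): V_0 = e^(−0.05)·[0.4017·45.9139 + 0.5983·5.4927] = 20.6700

£20.67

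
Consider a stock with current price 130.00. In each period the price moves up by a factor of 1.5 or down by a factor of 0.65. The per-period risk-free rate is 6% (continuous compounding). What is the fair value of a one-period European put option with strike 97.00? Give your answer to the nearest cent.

6.07

Risk-neutral probability p = (e^0.06 − 0.65)/(1.5 − 0.65) = 0.4118/0.8500 = 0.4845
Terminal stock prices: S_u = 195, S_d = 84.5
Terminal payoffs (K − S): max(-98, 0) = 0, max(12.5, 0) = 12.5
Node 0 (S = 130): V_0 = e^(−0.06)·[0.4845·0.0000 + 0.5155·12.5000] = 6.0683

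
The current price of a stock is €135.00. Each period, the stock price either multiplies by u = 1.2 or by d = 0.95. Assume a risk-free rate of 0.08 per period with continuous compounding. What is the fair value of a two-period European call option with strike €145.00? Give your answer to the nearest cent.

Risk-neutral probability p = (e^0.08 − 0.95)/(1.2 − 0.95) = 0.1333/0.2500 = 0.5331
Terminal stock prices: S_uu = 194.4, S_ud = 153.9, S_dd = 121.8
Terminal payoffs (S − K): max(49.4, 0) = 49.4, max(8.9, 0) = 8.9, max(-23.16, 0) = 0
Node u (S = 162): V_u = e^(−0.08)·[0.5331·49.4000 + 0.4669·8.9000] = 28.1481
Node d (S = 128.2): V_d = e^(−0.08)·[0.5331·8.9000 + 0.4669·0.0000] = 4.3802
Node 0 (S = 135): V_0 = e^(−0.08)·[0.5331·28.1481 + 0.4669·4.3802] = 15.7410

€15.74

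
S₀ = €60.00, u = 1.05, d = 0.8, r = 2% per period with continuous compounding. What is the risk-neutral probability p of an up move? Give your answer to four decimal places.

p = 0.8808

Risk-neutral probability p = (e^0.02 − 0.8)/(1.05 − 0.8) = 0.2202/0.2500 = 0.8808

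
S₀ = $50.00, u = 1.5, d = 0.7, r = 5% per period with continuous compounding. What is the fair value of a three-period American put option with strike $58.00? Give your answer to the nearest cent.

Risk-neutral probability p = (e^0.05 − 0.7)/(1.5 − 0.7) = 0.3513/0.8000 = 0.4391
Terminal stock prices: S_uuu = 168.8, S_uud = 78.75, S_udd = 36.75, S_ddd = 17.15
Terminal payoffs (K − S): max(-110.8, 0) = 0, max(-20.75, 0) = 0, max(21.25, 0) = 21.25, max(40.85, 0) = 40.85
Node uu (S = 112.5): continuation = e^(−0.05)·[0.4391·0.0000 + 0.5609·0.0000] = 0.0000; exercise value = 0.0000 ≤ continuation, so V_uu = 0.0000
Node ud (S = 52.5): continuation = e^(−0.05)·[0.4391·0.0000 + 0.5609·21.2500] = 11.3380; exercise value = 5.5000 ≤ continuation, so V_ud = 11.3380
Node dd (S = 24.5): continuation = e^(−0.05)·[0.4391·21.2500 + 0.5609·40.8500] = 30.6713; exercise value = 33.5000 > continuation, so V_dd = 33.5000 (exercise)
Node u (S = 75): continuation = e^(−0.05)·[0.4391·0.0000 + 0.5609·11.3380] = 6.0495; exercise value = 0.0000 ≤ continuation, so V_u = 6.0495
Node d (S = 35): continuation = e^(−0.05)·[0.4391·11.3380 + 0.5609·33.5000] = 22.6097; exercise value = 23.0000 > continuation, so V_d = 23.0000 (exercise)
Node 0 (S = 50): continuation = e^(−0.05)·[0.4391·6.0495 + 0.5609·23.0000] = 14.7985; exercise value = 8.0000 ≤ continuation, so V_0 = 14.7985

$14.80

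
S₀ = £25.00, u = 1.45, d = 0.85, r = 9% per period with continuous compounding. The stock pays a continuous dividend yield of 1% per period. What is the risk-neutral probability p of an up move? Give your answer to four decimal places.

p = 0.3888

Per-period risk-free factor R = e^0.09 = 1.0942; dividend-adjusted growth = e^(0.09−0.01) = 1.0833.
Risk-neutral probability p = (1.0833 − 0.85)/(1.45 − 0.85) = 0.2333/0.6000 = 0.3888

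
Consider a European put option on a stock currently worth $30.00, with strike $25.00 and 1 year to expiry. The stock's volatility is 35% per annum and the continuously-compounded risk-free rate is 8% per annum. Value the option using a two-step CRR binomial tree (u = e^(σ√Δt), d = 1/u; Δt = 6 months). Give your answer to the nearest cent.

$1.43

CRR parameters: u = e^(σ√Δt) = e^(0.35·√0.5) = 1.2808, d = 1/u = 0.7808
Per-period rate: rΔt = 0.08·0.5 = 0.04, so R = e^0.04 = 1.0408
Risk-neutral probability p = (e^0.04 − 0.7808)/(1.2808 − 0.7808) = 0.2601/0.5000 = 0.5201
Terminal stock prices: S_uu = 49.21, S_ud = 30, S_dd = 18.29
Terminal payoffs (K − S): max(-24.21, 0) = 0, max(-5, 0) = 0, max(6.712, 0) = 6.712
Node u (S = 38.42): V_u = e^(−0.04)·[0.5201·0.0000 + 0.4799·0.0000] = 0.0000
Node d (S = 23.42): V_d = e^(−0.04)·[0.5201·0.0000 + 0.4799·6.7124] = 3.0953
Node 0 (S = 30): V_0 = e^(−0.04)·[0.5201·0.0000 + 0.4799·3.0953] = 1.4273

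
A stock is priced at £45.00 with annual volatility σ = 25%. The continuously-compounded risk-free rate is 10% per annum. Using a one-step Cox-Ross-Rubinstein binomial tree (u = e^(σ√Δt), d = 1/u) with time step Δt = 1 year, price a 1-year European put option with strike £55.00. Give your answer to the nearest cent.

£6.39

CRR parameters: u = e^(σ√Δt) = e^(0.25·√1) = 1.2840, d = 1/u = 0.7788
Per-period rate: rΔt = 0.1·1 = 0.1, so R = e^0.1 = 1.1052
Risk-neutral probability p = (e^0.1 − 0.7788)/(1.2840 − 0.7788) = 0.3264/0.5052 = 0.6460
Terminal stock prices: S_u = 57.78, S_d = 35.05
Terminal payoffs (K − S): max(-2.781, 0) = 0, max(19.95, 0) = 19.95
Node 0 (S = 45): V_0 = e^(−0.1)·[0.6460·0.0000 + 0.3540·19.9540] = 6.3917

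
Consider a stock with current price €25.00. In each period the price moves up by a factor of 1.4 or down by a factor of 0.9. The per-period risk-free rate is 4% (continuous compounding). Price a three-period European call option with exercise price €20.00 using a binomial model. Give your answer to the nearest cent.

Risk-neutral probability p = (e^0.04 − 0.9)/(1.4 − 0.9) = 0.1408/0.5000 = 0.2816
Terminal stock prices: S_uuu = 68.6, S_uud = 44.1, S_udd = 28.35, S_ddd = 18.23
Terminal payoffs (S − K): max(48.6, 0) = 48.6, max(24.1, 0) = 24.1, max(8.35, 0) = 8.35, max(-1.775, 0) = 0
Node uu (S = 49): V_uu = e^(−0.04)·[0.2816·48.6000 + 0.7184·24.1000] = 29.7842
Node ud (S = 31.5): V_ud = e^(−0.04)·[0.2816·24.1000 + 0.7184·8.3500] = 12.2842
Node dd (S = 20.25): V_dd = e^(−0.04)·[0.2816·8.3500 + 0.7184·0.0000] = 2.2593
Node u (S = 35): V_u = e^(−0.04)·[0.2816·29.7842 + 0.7184·12.2842] = 16.5377
Node d (S = 22.5): V_d = e^(−0.04)·[0.2816·12.2842 + 0.7184·2.2593] = 4.8833
Node 0 (S = 25): V_0 = e^(−0.04)·[0.2816·16.5377 + 0.7184·4.8833] = 7.8452

€7.85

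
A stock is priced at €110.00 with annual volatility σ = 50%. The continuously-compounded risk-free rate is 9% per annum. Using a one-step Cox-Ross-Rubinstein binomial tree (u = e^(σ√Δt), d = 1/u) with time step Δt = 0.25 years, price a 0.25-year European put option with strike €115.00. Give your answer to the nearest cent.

€14.83

CRR parameters: u = e^(σ√Δt) = e^(0.5·√0.25) = 1.2840, d = 1/u = 0.7788
Per-period rate: rΔt = 0.09·0.25 = 0.0225, so R = e^0.0225 = 1.0228
Risk-neutral probability p = (e^0.0225 − 0.7788)/(1.2840 − 0.7788) = 0.2440/0.5052 = 0.4829
Terminal stock prices: S_u = 141.2, S_d = 85.67
Terminal payoffs (K − S): max(-26.24, 0) = 0, max(29.33, 0) = 29.33
Node 0 (S = 110): V_0 = e^(−0.0225)·[0.4829·0.0000 + 0.5171·29.3319] = 14.8311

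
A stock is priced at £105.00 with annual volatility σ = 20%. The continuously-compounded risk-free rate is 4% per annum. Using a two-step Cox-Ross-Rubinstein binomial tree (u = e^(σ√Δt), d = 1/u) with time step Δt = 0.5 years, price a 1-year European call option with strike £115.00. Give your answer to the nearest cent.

CRR parameters: u = e^(σ√Δt) = e^(0.2·√0.5) = 1.1519, d = 1/u = 0.8681
Per-period rate: rΔt = 0.04·0.5 = 0.02, so R = e^0.02 = 1.0202
Risk-neutral probability p = (e^0.02 − 0.8681)/(1.1519 − 0.8681) = 0.1521/0.2838 = 0.5359
Terminal stock prices: S_uu = 139.3, S_ud = 105, S_dd = 79.13
Terminal payoffs (S − K): max(24.32, 0) = 24.32, max(-10, 0) = 0, max(-35.87, 0) = 0
Node u (S = 121): V_u = e^(−0.02)·[0.5359·24.3241 + 0.4641·0.0000] = 12.7769
Node d (S = 91.15): V_d = e^(−0.02)·[0.5359·0.0000 + 0.4641·0.0000] = 0.0000
Node 0 (S = 105): V_0 = e^(−0.02)·[0.5359·12.7769 + 0.4641·0.0000] = 6.7114

£6.71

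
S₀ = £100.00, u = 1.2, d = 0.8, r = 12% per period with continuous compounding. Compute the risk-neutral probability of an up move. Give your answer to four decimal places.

p = 0.8187

Risk-neutral probability p = (e^0.12 − 0.8)/(1.2 − 0.8) = 0.3275/0.4000 = 0.8187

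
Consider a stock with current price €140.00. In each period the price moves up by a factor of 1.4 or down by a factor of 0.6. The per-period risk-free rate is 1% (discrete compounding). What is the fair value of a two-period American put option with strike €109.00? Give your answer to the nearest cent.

Risk-neutral probability p = (1 + 0.01 − 0.6)/(1.4 − 0.6) = 0.4100/0.8000 = 0.5125
Terminal stock prices: S_uu = 274.4, S_ud = 117.6, S_dd = 50.4
Terminal payoffs (K − S): max(-165.4, 0) = 0, max(-8.6, 0) = 0, max(58.6, 0) = 58.6
Node u (S = 196): continuation = 1/1.01·[0.5125·0.0000 + 0.4875·0.0000] = 0.0000; exercise value = 0.0000 ≤ continuation, so V_u = 0.0000
Node d (S = 84): continuation = 1/1.01·[0.5125·0.0000 + 0.4875·58.6000] = 28.2847; exercise value = 25.0000 ≤ continuation, so V_d = 28.2847
Node 0 (S = 140): continuation = 1/1.01·[0.5125·0.0000 + 0.4875·28.2847] = 13.6522; exercise value = 0.0000 ≤ continuation, so V_0 = 13.6522

€13.65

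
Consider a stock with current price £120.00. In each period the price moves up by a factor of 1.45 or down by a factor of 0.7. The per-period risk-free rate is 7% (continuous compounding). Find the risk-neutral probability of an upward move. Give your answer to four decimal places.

p = 0.4967

Risk-neutral probability p = (e^0.07 − 0.7)/(1.45 − 0.7) = 0.3725/0.7500 = 0.4967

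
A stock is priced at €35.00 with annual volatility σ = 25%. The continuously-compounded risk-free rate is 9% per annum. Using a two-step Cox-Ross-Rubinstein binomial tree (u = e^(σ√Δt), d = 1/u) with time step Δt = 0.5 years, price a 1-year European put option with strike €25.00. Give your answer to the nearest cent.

€0.07

CRR parameters: u = e^(σ√Δt) = e^(0.25·√0.5) = 1.1934, d = 1/u = 0.8380
Per-period rate: rΔt = 0.09·0.5 = 0.045, so R = e^0.045 = 1.0460
Risk-neutral probability p = (e^0.045 − 0.8380)/(1.1934 − 0.8380) = 0.2081/0.3554 = 0.5854
Terminal stock prices: S_uu = 49.84, S_ud = 35, S_dd = 24.58
Terminal payoffs (K − S): max(-24.84, 0) = 0, max(-10, 0) = 0, max(0.4234, 0) = 0.4234
Node u (S = 41.77): V_u = e^(−0.045)·[0.5854·0.0000 + 0.4146·0.0000] = 0.0000
Node d (S = 29.33): V_d = e^(−0.045)·[0.5854·0.0000 + 0.4146·0.4234] = 0.1678
Node 0 (S = 35): V_0 = e^(−0.045)·[0.5854·0.0000 + 0.4146·0.1678] = 0.0665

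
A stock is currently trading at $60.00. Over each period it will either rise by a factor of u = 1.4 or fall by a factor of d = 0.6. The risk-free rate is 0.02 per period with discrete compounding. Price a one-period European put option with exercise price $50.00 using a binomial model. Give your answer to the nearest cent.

$6.52

Risk-neutral probability p = (1 + 0.02 − 0.6)/(1.4 − 0.6) = 0.4200/0.8000 = 0.5250
Terminal stock prices: S_u = 84, S_d = 36
Terminal payoffs (K − S): max(-34, 0) = 0, max(14, 0) = 14
Node 0 (S = 60): V_0 = 1/1.02·[0.5250·0.0000 + 0.4750·14.0000] = 6.5196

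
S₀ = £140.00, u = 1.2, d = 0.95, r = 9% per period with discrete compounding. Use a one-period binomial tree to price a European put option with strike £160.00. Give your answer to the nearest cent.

Risk-neutral probability p = (1 + 0.09 − 0.95)/(1.2 − 0.95) = 0.1400/0.2500 = 0.5600
Terminal stock prices: S_u = 168, S_d = 133
Terminal payoffs (K − S): max(-8, 0) = 0, max(27, 0) = 27
Node 0 (S = 140): V_0 = 1/1.09·[0.5600·0.0000 + 0.4400·27.0000] = 10.8991

£10.90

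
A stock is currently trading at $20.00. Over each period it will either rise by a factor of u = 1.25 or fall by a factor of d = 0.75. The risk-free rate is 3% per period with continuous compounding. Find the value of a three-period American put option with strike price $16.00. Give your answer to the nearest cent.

Risk-neutral probability p = (e^0.03 − 0.75)/(1.25 − 0.75) = 0.2805/0.5000 = 0.5609
Terminal stock prices: S_uuu = 39.06, S_uud = 23.44, S_udd = 14.06, S_ddd = 8.438
Terminal payoffs (K − S): max(-23.06, 0) = 0, max(-7.438, 0) = 0, max(1.938, 0) = 1.938, max(7.562, 0) = 7.562
Node uu (S = 31.25): continuation = e^(−0.03)·[0.5609·0.0000 + 0.4391·0.0000] = 0.0000; exercise value = 0.0000 ≤ continuation, so V_uu = 0.0000
Node ud (S = 18.75): continuation = e^(−0.03)·[0.5609·0.0000 + 0.4391·1.9375] = 0.8256; exercise value = 0.0000 ≤ continuation, so V_ud = 0.8256
Node dd (S = 11.25): continuation = e^(−0.03)·[0.5609·1.9375 + 0.4391·7.5625] = 4.2771; exercise value = 4.7500 > continuation, so V_dd = 4.7500 (exercise)
Node u (S = 25): continuation = e^(−0.03)·[0.5609·0.0000 + 0.4391·0.8256] = 0.3518; exercise value = 0.0000 ≤ continuation, so V_u = 0.3518
Node d (S = 15): continuation = e^(−0.03)·[0.5609·0.8256 + 0.4391·4.7500] = 2.4734; exercise value = 1.0000 ≤ continuation, so V_d = 2.4734
Node 0 (S = 20): continuation = e^(−0.03)·[0.5609·0.3518 + 0.4391·2.4734] = 1.2455; exercise value = 0.0000 ≤ continuation, so V_0 = 1.2455

$1.25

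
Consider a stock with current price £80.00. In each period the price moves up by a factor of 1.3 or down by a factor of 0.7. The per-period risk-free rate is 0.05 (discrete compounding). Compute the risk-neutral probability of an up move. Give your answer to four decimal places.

p = 0.5833

Risk-neutral probability p = (1 + 0.05 − 0.7)/(1.3 − 0.7) = 0.3500/0.6000 = 0.5833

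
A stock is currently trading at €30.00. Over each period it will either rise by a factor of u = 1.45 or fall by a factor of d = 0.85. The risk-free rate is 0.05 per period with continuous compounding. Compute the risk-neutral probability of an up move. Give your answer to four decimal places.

p = 0.3355

Risk-neutral probability p = (e^0.05 − 0.85)/(1.45 − 0.85) = 0.2013/0.6000 = 0.3355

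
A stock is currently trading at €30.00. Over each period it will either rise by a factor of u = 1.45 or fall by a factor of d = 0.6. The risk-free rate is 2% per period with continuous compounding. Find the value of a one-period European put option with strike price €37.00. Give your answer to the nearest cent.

Risk-neutral probability p = (e^0.02 − 0.6)/(1.45 − 0.6) = 0.4202/0.8500 = 0.4944
Terminal stock prices: S_u = 43.5, S_d = 18
Terminal payoffs (K − S): max(-6.5, 0) = 0, max(19, 0) = 19
Node 0 (S = 30): V_0 = e^(−0.02)·[0.4944·0.0000 + 0.5056·19.0000] = 9.4170

€9.42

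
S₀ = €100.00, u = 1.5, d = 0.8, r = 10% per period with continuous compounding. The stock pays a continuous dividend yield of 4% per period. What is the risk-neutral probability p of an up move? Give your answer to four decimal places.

p = 0.3741

Per-period risk-free factor R = e^0.1 = 1.1052; dividend-adjusted growth = e^(0.1−0.04) = 1.0618.
Risk-neutral probability p = (1.0618 − 0.8)/(1.5 − 0.8) = 0.2618/0.7000 = 0.3741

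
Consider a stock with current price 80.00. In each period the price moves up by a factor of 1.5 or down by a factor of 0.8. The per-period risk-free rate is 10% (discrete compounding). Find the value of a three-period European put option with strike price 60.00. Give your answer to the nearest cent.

2.67

Risk-neutral probability p = (1 + 0.1 − 0.8)/(1.5 − 0.8) = 0.3000/0.7000 = 0.4286
Terminal stock prices: S_uuu = 270, S_uud = 144, S_udd = 76.8, S_ddd = 40.96
Terminal payoffs (K − S): max(-210, 0) = 0, max(-84, 0) = 0, max(-16.8, 0) = 0, max(19.04, 0) = 19.04
Node uu (S = 180): V_uu = 1/1.1·[0.4286·0.0000 + 0.5714·0.0000] = 0.0000
Node ud (S = 96): V_ud = 1/1.1·[0.4286·0.0000 + 0.5714·0.0000] = 0.0000
Node dd (S = 51.2): V_dd = 1/1.1·[0.4286·0.0000 + 0.5714·19.0400] = 9.8909
Node u (S = 120): V_u = 1/1.1·[0.4286·0.0000 + 0.5714·0.0000] = 0.0000
Node d (S = 64): V_d = 1/1.1·[0.4286·0.0000 + 0.5714·9.8909] = 5.1381
Node 0 (S = 80): V_0 = 1/1.1·[0.4286·0.0000 + 0.5714·5.1381] = 2.6692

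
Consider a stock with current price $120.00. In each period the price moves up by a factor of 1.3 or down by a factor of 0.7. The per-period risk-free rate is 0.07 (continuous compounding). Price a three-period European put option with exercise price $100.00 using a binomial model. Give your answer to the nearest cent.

Risk-neutral probability p = (e^0.07 − 0.7)/(1.3 − 0.7) = 0.3725/0.6000 = 0.6208
Terminal stock prices: S_uuu = 263.6, S_uud = 142, S_udd = 76.44, S_ddd = 41.16
Terminal payoffs (K − S): max(-163.6, 0) = 0, max(-41.96, 0) = 0, max(23.56, 0) = 23.56, max(58.84, 0) = 58.84
Node uu (S = 202.8): V_uu = e^(−0.07)·[0.6208·0.0000 + 0.3792·0.0000] = 0.0000
Node ud (S = 109.2): V_ud = e^(−0.07)·[0.6208·0.0000 + 0.3792·23.5600] = 8.3289
Node dd (S = 58.8): V_dd = e^(−0.07)·[0.6208·23.5600 + 0.3792·58.8400] = 34.4394
Node u (S = 156): V_u = e^(−0.07)·[0.6208·0.0000 + 0.3792·8.3289] = 2.9444
Node d (S = 84): V_d = e^(−0.07)·[0.6208·8.3289 + 0.3792·34.4394] = 16.9964
Node 0 (S = 120): V_0 = e^(−0.07)·[0.6208·2.9444 + 0.3792·16.9964] = 7.7130

$7.71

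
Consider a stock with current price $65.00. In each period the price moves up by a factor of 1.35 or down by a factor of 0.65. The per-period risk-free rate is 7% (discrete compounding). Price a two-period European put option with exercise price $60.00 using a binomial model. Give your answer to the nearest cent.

$5.79

Risk-neutral probability p = (1 + 0.07 − 0.65)/(1.35 − 0.65) = 0.4200/0.7000 = 0.6000
Terminal stock prices: S_uu = 118.5, S_ud = 57.04, S_dd = 27.46
Terminal payoffs (K − S): max(-58.46, 0) = 0, max(2.962, 0) = 2.962, max(32.54, 0) = 32.54
Node u (S = 87.75): V_u = 1/1.07·[0.6000·0.0000 + 0.4000·2.9625] = 1.1075
Node d (S = 42.25): V_d = 1/1.07·[0.6000·2.9625 + 0.4000·32.5375] = 13.8248
Node 0 (S = 65): V_0 = 1/1.07·[0.6000·1.1075 + 0.4000·13.8248] = 5.7892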